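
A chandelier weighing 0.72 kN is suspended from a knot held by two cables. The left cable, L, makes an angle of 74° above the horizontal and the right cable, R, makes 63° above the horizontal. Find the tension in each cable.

ΣF_x = 0: −T_L·cos74° + T_R·cos63° = 0 → T_R = 0.607143·T_L.
ΣF_y = 0: T_L·sin74° + T_R·sin63° = 0.72.
Substitute: T_L·(0.961262 + 0.607143·0.891007) = 0.72 → T_L = 0.479287 ≈ 0.4793 kN.
Then T_R = 0.607143 × 0.479287 = 0.2910 kN.

T_L = 0.4793 kN, T_R = 0.2910 kN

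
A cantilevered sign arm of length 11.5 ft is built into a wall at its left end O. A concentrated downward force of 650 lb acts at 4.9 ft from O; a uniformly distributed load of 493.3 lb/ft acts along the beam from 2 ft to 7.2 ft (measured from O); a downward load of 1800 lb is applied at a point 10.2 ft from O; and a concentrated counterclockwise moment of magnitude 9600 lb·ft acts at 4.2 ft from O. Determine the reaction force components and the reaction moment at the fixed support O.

Resultant of the distributed load: 493.3 × 5.2 = 2565.16 lb at 4.6 ft from O.
ΣF_x = 0: O_x = 0.
ΣF_y = 0: O_y − 650 − 493.3·5.2 − 1800 = 0 → O_y = 5015 lb.
ΣM about O: M_O − 650·4.9 − (493.3·5.2)·4.6 − 1800·10.2 + 9600 = 0 → M_O = 23740 lb·ft.

O_x = 0, O_y = 5015 lb, M_O = 23740 lb·ft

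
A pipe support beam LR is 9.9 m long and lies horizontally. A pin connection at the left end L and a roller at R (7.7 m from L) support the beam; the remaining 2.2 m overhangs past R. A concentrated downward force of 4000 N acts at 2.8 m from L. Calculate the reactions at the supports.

L_x = 0, L_y = 2545 N, R_y = 1455 N

Taking moments about L: R_y·7.7 − 4000·2.8 = 0 → R_y = 11200/7.7 = 1454.55 ≈ 1455 N.
ΣF_y = 0: L_y + 1454.55 − 4000 = 0 → L_y = 2545 N.
ΣF_x = 0: no horizontal applied forces, so L_x = 0.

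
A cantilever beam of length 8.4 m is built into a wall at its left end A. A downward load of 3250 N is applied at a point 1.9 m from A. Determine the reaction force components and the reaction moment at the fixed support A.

A_x = 0, A_y = 3250 N, M_A = 6175 N·m

ΣF_x = 0: A_x = 0.
ΣF_y = 0: A_y − 3250 = 0 → A_y = 3250 N.
ΣM about A: M_A − 3250·1.9 = 0 → M_A = 6175 N·m.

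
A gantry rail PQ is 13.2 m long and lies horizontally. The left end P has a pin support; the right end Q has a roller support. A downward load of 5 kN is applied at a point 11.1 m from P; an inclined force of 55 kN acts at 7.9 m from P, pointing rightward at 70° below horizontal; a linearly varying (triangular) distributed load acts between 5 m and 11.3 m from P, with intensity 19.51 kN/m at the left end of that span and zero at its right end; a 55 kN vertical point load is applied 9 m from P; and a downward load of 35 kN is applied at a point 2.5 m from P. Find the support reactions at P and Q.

P_x = -18.81 kN, P_y = 95.82 kN, Q_y = 112.3 kN

Resultant of the triangular load: ½ × 19.51 × 6.3 = 61.4565 kN, acting at 7.1 m from P (one-third of the span from the peak).
Moments about P: Q_y·13.2 − 5·11.1 − 55·sin70°·7.9 − (½·19.51·6.3)·7.1 − 55·9 − 35·2.5 = 0 → Q_y = 1482.64/13.2 = 112.321 ≈ 112.3 kN.
ΣF_y = 0: P_y + 112.321 − 5 − 55·sin70° − ½·19.51·6.3 − 55 − 35 = 0 → P_y = 95.82 kN.
ΣF_x = 0: P_x + 55·cos70° = 0 → P_x = -18.81 kN.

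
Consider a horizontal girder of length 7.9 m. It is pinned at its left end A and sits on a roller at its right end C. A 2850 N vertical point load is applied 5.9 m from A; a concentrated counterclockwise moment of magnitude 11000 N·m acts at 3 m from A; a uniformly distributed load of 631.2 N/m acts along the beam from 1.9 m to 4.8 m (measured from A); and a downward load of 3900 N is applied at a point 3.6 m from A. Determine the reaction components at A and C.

A_x = 0, A_y = 5291 N, C_y = 3290 N

Resultant of the distributed load: 631.2 × 2.9 = 1830.48 N at 3.35 m from A.
Moments about A: C_y·7.9 − 2850·5.9 + 11000 − (631.2·2.9)·3.35 − 3900·3.6 = 0 → C_y = 25987.108/7.9 = 3289.51 ≈ 3290 N.
ΣF_y = 0: A_y + 3289.51 − 2850 − 631.2·2.9 − 3900 = 0 → A_y = 5291 N.
ΣF_x = 0: no horizontal applied forces, so A_x = 0.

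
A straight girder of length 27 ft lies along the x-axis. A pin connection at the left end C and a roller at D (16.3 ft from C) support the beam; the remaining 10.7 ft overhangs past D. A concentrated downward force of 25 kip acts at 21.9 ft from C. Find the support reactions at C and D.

C_x = 0, C_y = -8.589 kip, D_y = 33.59 kip

Moments about C: D_y·16.3 − 25·21.9 = 0 → D_y = 547.5/16.3 = 33.589 ≈ 33.59 kip.
ΣF_y = 0: C_y + 33.589 − 25 = 0 → C_y = -8.589 kip.
ΣF_x = 0: no horizontal applied forces, so C_x = 0.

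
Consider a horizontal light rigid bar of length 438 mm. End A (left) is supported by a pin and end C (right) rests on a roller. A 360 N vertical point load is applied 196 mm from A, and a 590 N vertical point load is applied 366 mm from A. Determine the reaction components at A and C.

A_x = 0, A_y = 295.9 N, C_y = 654.1 N

Taking moments about A: C_y·438 − 360·196 − 590·366 = 0 → C_y = 286500/438 = 654.11 ≈ 654.1 N.
ΣF_y = 0: A_y + 654.11 − 360 − 590 = 0 → A_y = 295.9 N.
ΣF_x = 0: no horizontal applied forces, so A_x = 0.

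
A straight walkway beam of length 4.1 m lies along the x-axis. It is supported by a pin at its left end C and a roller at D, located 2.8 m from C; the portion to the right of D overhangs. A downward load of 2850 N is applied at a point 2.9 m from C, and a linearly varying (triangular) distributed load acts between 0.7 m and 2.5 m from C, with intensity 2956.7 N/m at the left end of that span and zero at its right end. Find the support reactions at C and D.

Resultant of the triangular load: ½ × 2956.7 × 1.8 = 2661.03 N, acting at 1.3 m from C (one-third of the span from the peak).
ΣM about C: D_y·2.8 − 2850·2.9 − (½·2956.7·1.8)·1.3 = 0 → D_y = 11724.339/2.8 = 4187.26 ≈ 4187 N.
ΣF_y = 0: C_y + 4187.26 − 2850 − ½·2956.7·1.8 = 0 → C_y = 1324 N.
ΣF_x = 0: no horizontal applied forces, so C_x = 0.

C_x = 0, C_y = 1324 N, D_y = 4187 N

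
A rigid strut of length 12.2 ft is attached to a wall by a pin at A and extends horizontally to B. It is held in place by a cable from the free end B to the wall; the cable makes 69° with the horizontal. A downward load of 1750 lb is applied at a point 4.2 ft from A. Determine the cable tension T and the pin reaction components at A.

T = 645.3 lb, A_x = 231.3 lb, A_y = 1148 lb

ΣM about A: T·sin69°·12.2 − 1750·4.2 = 0 → T = 7350/(12.2·0.93358) = 645.321 ≈ 645.3 lb.
ΣF_x = 0: A_x − T·cos69° = 0 → A_x = 645.321 × 0.358368 = 231.3 lb.
ΣF_y = 0: A_y + T·sin69° − 1750 = 0 → A_y = 1750 − 645.321 × 0.93358 = 1148 lb.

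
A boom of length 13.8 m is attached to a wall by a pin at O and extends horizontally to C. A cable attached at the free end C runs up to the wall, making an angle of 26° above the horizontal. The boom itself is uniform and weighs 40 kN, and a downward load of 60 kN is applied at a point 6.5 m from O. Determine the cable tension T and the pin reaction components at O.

T = 110.1 kN, O_x = 98.95 kN, O_y = 51.74 kN

ΣM about O: T·sin26°·13.8 − 40·6.9 − 60·6.5 = 0 → T = 666/(13.8·0.438371) = 110.091 ≈ 110.1 kN.
ΣF_x = 0: O_x − T·cos26° = 0 → O_x = 110.091 × 0.898794 = 98.95 kN.
ΣF_y = 0: O_y + T·sin26° − 40 − 60 = 0 → O_y = 100 − 110.091 × 0.438371 = 51.74 kN.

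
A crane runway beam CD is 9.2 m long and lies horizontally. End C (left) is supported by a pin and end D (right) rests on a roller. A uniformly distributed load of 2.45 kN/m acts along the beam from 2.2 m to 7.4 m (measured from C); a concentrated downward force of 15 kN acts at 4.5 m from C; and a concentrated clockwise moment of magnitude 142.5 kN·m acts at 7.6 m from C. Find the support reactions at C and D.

Resultant of the distributed load: 2.45 × 5.2 = 12.74 kN at 4.8 m from C.
ΣM about C: D_y·9.2 − (2.45·5.2)·4.8 − 15·4.5 − 142.5 = 0 → D_y = 271.152/9.2 = 29.473 ≈ 29.47 kN.
ΣF_y = 0: C_y + 29.473 − 2.45·5.2 − 15 = 0 → C_y = -1.733 kN.
ΣF_x = 0: no horizontal applied forces, so C_x = 0.

C_x = 0, C_y = -1.733 kN, D_y = 29.47 kN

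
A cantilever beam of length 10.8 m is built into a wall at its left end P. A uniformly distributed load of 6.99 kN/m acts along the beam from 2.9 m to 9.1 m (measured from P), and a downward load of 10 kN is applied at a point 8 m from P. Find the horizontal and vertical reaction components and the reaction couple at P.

Resultant of the distributed load: 6.99 × 6.2 = 43.338 kN at 6 m from P.
ΣF_x = 0: P_x = 0.
ΣF_y = 0: P_y − 6.99·6.2 − 10 = 0 → P_y = 53.34 kN.
ΣM about P: M_P − (6.99·6.2)·6 − 10·8 = 0 → M_P = 340.0 kN·m.

P_x = 0, P_y = 53.34 kN, M_P = 340.0 kN·m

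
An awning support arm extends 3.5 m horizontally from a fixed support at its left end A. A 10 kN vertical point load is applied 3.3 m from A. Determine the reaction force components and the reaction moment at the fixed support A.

ΣF_x = 0: A_x = 0.
ΣF_y = 0: A_y − 10 = 0 → A_y = 10.00 kN.
ΣM about A: M_A − 10·3.3 = 0 → M_A = 33.00 kN·m.

A_x = 0, A_y = 10.00 kN, M_A = 33.00 kN·m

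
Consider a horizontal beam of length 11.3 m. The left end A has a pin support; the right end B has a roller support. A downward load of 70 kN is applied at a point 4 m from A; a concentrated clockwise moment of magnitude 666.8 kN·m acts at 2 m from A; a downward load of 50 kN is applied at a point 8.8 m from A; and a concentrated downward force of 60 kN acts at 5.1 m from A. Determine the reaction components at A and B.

Moments about A: B_y·11.3 − 70·4 − 666.8 − 50·8.8 − 60·5.1 = 0 → B_y = 1692.8/11.3 = 149.805 ≈ 149.8 kN.
ΣF_y = 0: A_y + 149.805 − 70 − 50 − 60 = 0 → A_y = 30.19 kN.
ΣF_x = 0: no horizontal applied forces, so A_x = 0.

A_x = 0, A_y = 30.19 kN, B_y = 149.8 kN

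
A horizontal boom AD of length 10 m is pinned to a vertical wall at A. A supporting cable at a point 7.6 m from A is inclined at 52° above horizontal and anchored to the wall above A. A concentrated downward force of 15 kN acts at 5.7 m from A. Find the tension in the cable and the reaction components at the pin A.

ΣM about A: T·sin52°·7.6 − 15·5.7 = 0 → T = 85.5/(7.6·0.788011) = 14.2765 ≈ 14.28 kN.
ΣF_x = 0: A_x − T·cos52° = 0 → A_x = 14.2765 × 0.615661 = 8.789 kN.
ΣF_y = 0: A_y + T·sin52° − 15 = 0 → A_y = 15 − 14.2765 × 0.788011 = 3.750 kN.

T = 14.28 kN, A_x = 8.789 kN, A_y = 3.750 kN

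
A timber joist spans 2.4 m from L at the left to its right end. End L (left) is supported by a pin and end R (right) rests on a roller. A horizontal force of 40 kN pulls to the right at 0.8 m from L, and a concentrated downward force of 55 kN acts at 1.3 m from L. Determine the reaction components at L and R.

L_x = -40.00 kN, L_y = 25.21 kN, R_y = 29.79 kN

Moments about L: R_y·2.4 − 55·1.3 = 0 → R_y = 71.5/2.4 = 29.7917 ≈ 29.79 kN.
ΣF_y = 0: L_y + 29.7917 − 55 = 0 → L_y = 25.21 kN.
ΣF_x = 0: L_x + 40 = 0 → L_x = -40.00 kN.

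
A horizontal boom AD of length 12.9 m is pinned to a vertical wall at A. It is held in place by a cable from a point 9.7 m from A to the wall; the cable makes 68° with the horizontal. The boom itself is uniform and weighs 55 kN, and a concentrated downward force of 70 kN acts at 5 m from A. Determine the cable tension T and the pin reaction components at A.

T = 78.36 kN, A_x = 29.35 kN, A_y = 52.35 kN

ΣM about A: T·sin68°·9.7 − 55·6.45 − 70·5 = 0 → T = 704.75/(9.7·0.927184) = 78.3605 ≈ 78.36 kN.
ΣF_x = 0: A_x − T·cos68° = 0 → A_x = 78.3605 × 0.374607 = 29.35 kN.
ΣF_y = 0: A_y + T·sin68° − 55 − 70 = 0 → A_y = 125 − 78.3605 × 0.927184 = 52.35 kN.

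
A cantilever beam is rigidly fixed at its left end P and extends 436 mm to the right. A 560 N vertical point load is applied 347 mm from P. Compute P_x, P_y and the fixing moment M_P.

ΣF_x = 0: P_x = 0.
ΣF_y = 0: P_y − 560 = 0 → P_y = 560.0 N.
ΣM about P: M_P − 560·347 = 0 → M_P = 194300 N·mm.

P_x = 0, P_y = 560.0 N, M_P = 194300 N·mm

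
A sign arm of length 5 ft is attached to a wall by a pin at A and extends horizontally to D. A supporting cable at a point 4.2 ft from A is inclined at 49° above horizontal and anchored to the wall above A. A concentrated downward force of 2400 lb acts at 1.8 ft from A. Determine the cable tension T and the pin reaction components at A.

T = 1363 lb, A_x = 894.1 lb, A_y = 1371 lb

ΣM about A: T·sin49°·4.2 − 2400·1.8 = 0 → T = 4320/(4.2·0.75471) = 1362.87 ≈ 1363 lb.
ΣF_x = 0: A_x − T·cos49° = 0 → A_x = 1362.87 × 0.656059 = 894.1 lb.
ΣF_y = 0: A_y + T·sin49° − 2400 = 0 → A_y = 2400 − 1362.87 × 0.75471 = 1371 lb.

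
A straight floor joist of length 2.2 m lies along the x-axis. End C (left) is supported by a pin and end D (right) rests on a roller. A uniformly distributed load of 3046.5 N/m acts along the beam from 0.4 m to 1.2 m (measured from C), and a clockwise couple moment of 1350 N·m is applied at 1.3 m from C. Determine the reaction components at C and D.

C_x = 0, C_y = 937.3 N, D_y = 1500 N

Resultant of the distributed load: 3046.5 × 0.8 = 2437.2 N at 0.8 m from C.
ΣM about C: D_y·2.2 − (3046.5·0.8)·0.8 − 1350 = 0 → D_y = 3299.76/2.2 = 1499.89 ≈ 1500 N.
ΣF_y = 0: C_y + 1499.89 − 3046.5·0.8 = 0 → C_y = 937.3 N.
ΣF_x = 0: no horizontal applied forces, so C_x = 0.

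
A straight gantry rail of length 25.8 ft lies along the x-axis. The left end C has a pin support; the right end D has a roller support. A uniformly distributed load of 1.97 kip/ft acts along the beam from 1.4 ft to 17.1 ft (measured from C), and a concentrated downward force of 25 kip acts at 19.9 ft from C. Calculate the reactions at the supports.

Resultant of the distributed load: 1.97 × 15.7 = 30.929 kip at 9.25 ft from C.
ΣM about C: D_y·25.8 − (1.97·15.7)·9.25 − 25·19.9 = 0 → D_y = 783.59325/25.8 = 30.3718 ≈ 30.37 kip.
ΣF_y = 0: C_y + 30.3718 − 1.97·15.7 − 25 = 0 → C_y = 25.56 kip.
ΣF_x = 0: no horizontal applied forces, so C_x = 0.

C_x = 0, C_y = 25.56 kip, D_y = 30.37 kip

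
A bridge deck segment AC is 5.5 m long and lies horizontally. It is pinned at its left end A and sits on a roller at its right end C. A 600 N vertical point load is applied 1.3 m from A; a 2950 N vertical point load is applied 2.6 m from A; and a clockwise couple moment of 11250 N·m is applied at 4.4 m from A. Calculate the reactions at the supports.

Taking moments about A: C_y·5.5 − 600·1.3 − 2950·2.6 − 11250 = 0 → C_y = 19700/5.5 = 3581.82 ≈ 3582 N.
ΣF_y = 0: A_y + 3581.82 − 600 − 2950 = 0 → A_y = -31.82 N.
ΣF_x = 0: no horizontal applied forces, so A_x = 0.

A_x = 0, A_y = -31.82 N, C_y = 3582 N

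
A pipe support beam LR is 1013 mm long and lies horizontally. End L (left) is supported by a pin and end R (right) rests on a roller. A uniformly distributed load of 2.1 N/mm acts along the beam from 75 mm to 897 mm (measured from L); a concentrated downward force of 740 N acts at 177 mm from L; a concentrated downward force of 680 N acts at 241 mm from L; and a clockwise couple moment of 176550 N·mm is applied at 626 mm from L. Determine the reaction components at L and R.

L_x = 0, L_y = 1853 N, R_y = 1294 N

Resultant of the distributed load: 2.1 × 822 = 1726.2 N at 486 mm from L.
Moments about L: R_y·1013 − (2.1·822)·486 − 740·177 − 680·241 − 176550 = 0 → R_y = 1310343.2/1013 = 1293.53 ≈ 1294 N.
ΣF_y = 0: L_y + 1293.53 − 2.1·822 − 740 − 680 = 0 → L_y = 1853 N.
ΣF_x = 0: no horizontal applied forces, so L_x = 0.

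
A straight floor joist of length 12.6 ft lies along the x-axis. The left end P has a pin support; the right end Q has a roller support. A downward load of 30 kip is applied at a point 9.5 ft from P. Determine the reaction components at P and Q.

P_x = 0, P_y = 7.381 kip, Q_y = 22.62 kip

ΣM about P: Q_y·12.6 − 30·9.5 = 0 → Q_y = 285/12.6 = 22.619 ≈ 22.62 kip.
ΣF_y = 0: P_y + 22.619 − 30 = 0 → P_y = 7.381 kip.
ΣF_x = 0: no horizontal applied forces, so P_x = 0.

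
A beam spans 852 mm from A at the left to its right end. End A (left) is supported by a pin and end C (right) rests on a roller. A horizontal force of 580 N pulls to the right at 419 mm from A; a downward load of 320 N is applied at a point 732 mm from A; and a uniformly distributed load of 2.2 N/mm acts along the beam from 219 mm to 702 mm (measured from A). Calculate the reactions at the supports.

A_x = -580.0 N, A_y = 533.3 N, C_y = 849.3 N

Resultant of the distributed load: 2.2 × 483 = 1062.6 N at 460.5 mm from A.
ΣM about A: C_y·852 − 320·732 − (2.2·483)·460.5 = 0 → C_y = 723567.3/852 = 849.257 ≈ 849.3 N.
ΣF_y = 0: A_y + 849.257 − 320 − 2.2·483 = 0 → A_y = 533.3 N.
ΣF_x = 0: A_x + 580 = 0 → A_x = -580.0 N.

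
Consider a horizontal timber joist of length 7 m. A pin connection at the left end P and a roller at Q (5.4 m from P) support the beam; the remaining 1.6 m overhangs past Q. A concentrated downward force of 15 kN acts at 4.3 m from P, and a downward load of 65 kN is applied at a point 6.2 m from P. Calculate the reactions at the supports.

Taking moments about P: Q_y·5.4 − 15·4.3 − 65·6.2 = 0 → Q_y = 467.5/5.4 = 86.5741 ≈ 86.57 kN.
ΣF_y = 0: P_y + 86.5741 − 15 − 65 = 0 → P_y = -6.574 kN.
ΣF_x = 0: no horizontal applied forces, so P_x = 0.

P_x = 0, P_y = -6.574 kN, Q_y = 86.57 kN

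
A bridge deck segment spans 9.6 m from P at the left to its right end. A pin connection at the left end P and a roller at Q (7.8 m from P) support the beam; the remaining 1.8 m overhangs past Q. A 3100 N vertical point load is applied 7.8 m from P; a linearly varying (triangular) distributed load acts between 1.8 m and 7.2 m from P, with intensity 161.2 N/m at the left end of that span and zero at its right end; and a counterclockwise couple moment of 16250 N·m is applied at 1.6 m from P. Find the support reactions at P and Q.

Resultant of the triangular load: ½ × 161.2 × 5.4 = 435.24 N, acting at 3.6 m from P (one-third of the span from the peak).
Taking moments about P: Q_y·7.8 − 3100·7.8 − (½·161.2·5.4)·3.6 + 16250 = 0 → Q_y = 9496.864/7.8 = 1217.55 ≈ 1218 N.
ΣF_y = 0: P_y + 1217.55 − 3100 − ½·161.2·5.4 = 0 → P_y = 2318 N.
ΣF_x = 0: no horizontal applied forces, so P_x = 0.

P_x = 0, P_y = 2318 N, Q_y = 1218 N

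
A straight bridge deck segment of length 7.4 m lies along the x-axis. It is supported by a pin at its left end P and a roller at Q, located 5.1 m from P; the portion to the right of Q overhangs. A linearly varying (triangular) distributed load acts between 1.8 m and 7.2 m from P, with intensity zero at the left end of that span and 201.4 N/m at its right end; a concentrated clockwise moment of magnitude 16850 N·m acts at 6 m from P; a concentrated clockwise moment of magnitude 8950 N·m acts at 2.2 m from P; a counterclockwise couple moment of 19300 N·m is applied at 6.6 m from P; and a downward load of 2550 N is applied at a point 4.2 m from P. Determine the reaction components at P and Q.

P_x = 0, P_y = -856.5 N, Q_y = 3950 N

Resultant of the triangular load: ½ × 201.4 × 5.4 = 543.78 N, acting at 5.4 m from P (one-third of the span from the peak).
Moments about P: Q_y·5.1 − (½·201.4·5.4)·5.4 − 16850 − 8950 + 19300 − 2550·4.2 = 0 → Q_y = 20146.412/5.1 = 3950.28 ≈ 3950 N.
ΣF_y = 0: P_y + 3950.28 − ½·201.4·5.4 − 2550 = 0 → P_y = -856.5 N.
ΣF_x = 0: no horizontal applied forces, so P_x = 0.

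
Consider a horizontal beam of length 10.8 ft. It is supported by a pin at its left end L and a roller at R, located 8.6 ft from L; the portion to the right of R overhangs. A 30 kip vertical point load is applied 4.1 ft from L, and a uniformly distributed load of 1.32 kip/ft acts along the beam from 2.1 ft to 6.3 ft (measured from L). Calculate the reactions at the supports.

L_x = 0, L_y = 18.53 kip, R_y = 17.01 kip

Resultant of the distributed load: 1.32 × 4.2 = 5.544 kip at 4.2 ft from L.
Taking moments about L: R_y·8.6 − 30·4.1 − (1.32·4.2)·4.2 = 0 → R_y = 146.2848/8.6 = 17.0099 ≈ 17.01 kip.
ΣF_y = 0: L_y + 17.0099 − 30 − 1.32·4.2 = 0 → L_y = 18.53 kip.
ΣF_x = 0: no horizontal applied forces, so L_x = 0.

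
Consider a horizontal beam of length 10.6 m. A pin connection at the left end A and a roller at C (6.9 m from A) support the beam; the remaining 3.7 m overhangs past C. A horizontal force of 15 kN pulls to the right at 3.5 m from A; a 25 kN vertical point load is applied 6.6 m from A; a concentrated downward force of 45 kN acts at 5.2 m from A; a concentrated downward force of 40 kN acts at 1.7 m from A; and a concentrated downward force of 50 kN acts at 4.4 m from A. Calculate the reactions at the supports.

A_x = -15.00 kN, A_y = 60.43 kN, C_y = 99.57 kN

Taking moments about A: C_y·6.9 − 25·6.6 − 45·5.2 − 40·1.7 − 50·4.4 = 0 → C_y = 687/6.9 = 99.5652 ≈ 99.57 kN.
ΣF_y = 0: A_y + 99.5652 − 25 − 45 − 40 − 50 = 0 → A_y = 60.43 kN.
ΣF_x = 0: A_x + 15 = 0 → A_x = -15.00 kN.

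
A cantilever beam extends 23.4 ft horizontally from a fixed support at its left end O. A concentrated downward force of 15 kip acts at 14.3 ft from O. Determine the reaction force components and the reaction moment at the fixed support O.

O_x = 0, O_y = 15.00 kip, M_O = 214.5 kip·ft

ΣF_x = 0: O_x = 0.
ΣF_y = 0: O_y − 15 = 0 → O_y = 15.00 kip.
ΣM about O: M_O − 15·14.3 = 0 → M_O = 214.5 kip·ft.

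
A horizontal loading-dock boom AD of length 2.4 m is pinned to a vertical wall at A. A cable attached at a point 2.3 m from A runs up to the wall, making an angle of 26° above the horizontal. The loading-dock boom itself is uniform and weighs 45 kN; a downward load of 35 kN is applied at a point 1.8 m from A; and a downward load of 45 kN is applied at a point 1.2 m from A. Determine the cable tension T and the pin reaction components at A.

ΣM about A: T·sin26°·2.3 − 45·1.2 − 35·1.8 − 45·1.2 = 0 → T = 171/(2.3·0.438371) = 169.6 kN.
ΣF_x = 0: A_x − T·cos26° = 0 → A_x = 169.6 × 0.898794 = 152.4 kN.
ΣF_y = 0: A_y + T·sin26° − 45 − 35 − 45 = 0 → A_y = 125 − 169.6 × 0.438371 = 50.65 kN.

T = 169.6 kN, A_x = 152.4 kN, A_y = 50.65 kN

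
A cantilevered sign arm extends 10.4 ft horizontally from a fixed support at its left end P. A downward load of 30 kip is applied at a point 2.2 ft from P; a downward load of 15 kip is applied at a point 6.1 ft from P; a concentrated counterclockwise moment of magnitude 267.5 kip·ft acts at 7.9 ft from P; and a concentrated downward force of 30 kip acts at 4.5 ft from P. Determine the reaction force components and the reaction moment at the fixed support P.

P_x = 0, P_y = 75.00 kip, M_P = 25.00 kip·ft

ΣF_x = 0: P_x = 0.
ΣF_y = 0: P_y − 30 − 15 − 30 = 0 → P_y = 75.00 kip.
ΣM about P: M_P − 30·2.2 − 15·6.1 + 267.5 − 30·4.5 = 0 → M_P = 25.00 kip·ft.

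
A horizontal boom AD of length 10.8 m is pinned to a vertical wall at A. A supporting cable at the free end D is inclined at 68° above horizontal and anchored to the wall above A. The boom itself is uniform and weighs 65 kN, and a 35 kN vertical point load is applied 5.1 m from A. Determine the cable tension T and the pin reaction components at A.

T = 52.88 kN, A_x = 19.81 kN, A_y = 50.97 kN

ΣM about A: T·sin68°·10.8 − 65·5.4 − 35·5.1 = 0 → T = 529.5/(10.8·0.927184) = 52.8782 ≈ 52.88 kN.
ΣF_x = 0: A_x − T·cos68° = 0 → A_x = 52.8782 × 0.374607 = 19.81 kN.
ΣF_y = 0: A_y + T·sin68° − 65 − 35 = 0 → A_y = 100 − 52.8782 × 0.927184 = 50.97 kN.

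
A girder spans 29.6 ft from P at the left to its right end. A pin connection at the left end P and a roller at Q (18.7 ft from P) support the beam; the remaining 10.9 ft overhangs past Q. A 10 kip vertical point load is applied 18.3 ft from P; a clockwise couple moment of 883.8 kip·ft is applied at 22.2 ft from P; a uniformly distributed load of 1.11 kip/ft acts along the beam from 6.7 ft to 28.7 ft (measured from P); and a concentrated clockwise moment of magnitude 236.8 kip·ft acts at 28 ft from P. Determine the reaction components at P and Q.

P_x = 0, P_y = -58.41 kip, Q_y = 92.83 kip

Resultant of the distributed load: 1.11 × 22 = 24.42 kip at 17.7 ft from P.
Taking moments about P: Q_y·18.7 − 10·18.3 − 883.8 − (1.11·22)·17.7 − 236.8 = 0 → Q_y = 1735.834/18.7 = 92.8253 ≈ 92.83 kip.
ΣF_y = 0: P_y + 92.8253 − 10 − 1.11·22 = 0 → P_y = -58.41 kip.
ΣF_x = 0: no horizontal applied forces, so P_x = 0.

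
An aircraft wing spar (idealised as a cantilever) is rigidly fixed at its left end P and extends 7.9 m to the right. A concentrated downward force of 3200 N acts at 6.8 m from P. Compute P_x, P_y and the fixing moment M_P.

ΣF_x = 0: P_x = 0.
ΣF_y = 0: P_y − 3200 = 0 → P_y = 3200 N.
ΣM about P: M_P − 3200·6.8 = 0 → M_P = 21760 N·m.

P_x = 0, P_y = 3200 N, M_P = 21760 N·m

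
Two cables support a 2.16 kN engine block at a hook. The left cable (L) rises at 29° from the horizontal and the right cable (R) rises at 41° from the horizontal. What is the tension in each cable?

ΣF_x = 0: −T_L·cos29° + T_R·cos41° = 0 → T_R = 1.15888·T_L.
ΣF_y = 0: T_L·sin29° + T_R·sin41° = 2.16.
Substitute: T_L·(0.48481 + 1.15888·0.656059) = 2.16 → T_L = 1.7348 ≈ 1.735 kN.
Then T_R = 1.15888 × 1.7348 = 2.010 kN.

T_L = 1.735 kN, T_R = 2.010 kN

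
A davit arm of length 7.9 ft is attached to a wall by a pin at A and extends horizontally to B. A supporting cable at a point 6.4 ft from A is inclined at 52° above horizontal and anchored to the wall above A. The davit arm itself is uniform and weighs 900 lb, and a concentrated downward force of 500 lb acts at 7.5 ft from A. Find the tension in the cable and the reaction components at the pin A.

ΣM about A: T·sin52°·6.4 − 900·3.95 − 500·7.5 = 0 → T = 7305/(6.4·0.788011) = 1448.46 ≈ 1448 lb.
ΣF_x = 0: A_x − T·cos52° = 0 → A_x = 1448.46 × 0.615661 = 891.8 lb.
ΣF_y = 0: A_y + T·sin52° − 900 − 500 = 0 → A_y = 1400 − 1448.46 × 0.788011 = 258.6 lb.

T = 1448 lb, A_x = 891.8 lb, A_y = 258.6 lb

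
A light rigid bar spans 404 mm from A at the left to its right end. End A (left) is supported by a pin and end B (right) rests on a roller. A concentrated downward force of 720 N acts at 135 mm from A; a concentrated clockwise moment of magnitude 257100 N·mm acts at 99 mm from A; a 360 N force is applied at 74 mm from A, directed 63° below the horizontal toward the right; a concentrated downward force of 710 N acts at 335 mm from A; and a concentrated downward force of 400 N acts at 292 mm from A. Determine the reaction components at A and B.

A_x = -163.4 N, A_y = 337.2 N, B_y = 1814 N

ΣM about A: B_y·404 − 720·135 − 257100 − 360·sin63°·74 − 710·335 − 400·292 = 0 → B_y = 732686/404 = 1813.58 ≈ 1814 N.
ΣF_y = 0: A_y + 1813.58 − 720 − 360·sin63° − 710 − 400 = 0 → A_y = 337.2 N.
ΣF_x = 0: A_x + 360·cos63° = 0 → A_x = -163.4 N.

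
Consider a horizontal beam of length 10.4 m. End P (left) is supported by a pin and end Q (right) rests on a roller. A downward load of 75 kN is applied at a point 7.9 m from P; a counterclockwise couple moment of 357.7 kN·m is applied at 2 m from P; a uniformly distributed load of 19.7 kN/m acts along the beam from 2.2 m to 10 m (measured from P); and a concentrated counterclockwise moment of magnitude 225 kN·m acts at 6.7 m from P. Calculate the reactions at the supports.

Resultant of the distributed load: 19.7 × 7.8 = 153.66 kN at 6.1 m from P.
ΣM about P: Q_y·10.4 − 75·7.9 + 357.7 − (19.7·7.8)·6.1 + 225 = 0 → Q_y = 947.126/10.4 = 91.0698 ≈ 91.07 kN.
ΣF_y = 0: P_y + 91.0698 − 75 − 19.7·7.8 = 0 → P_y = 137.6 kN.
ΣF_x = 0: no horizontal applied forces, so P_x = 0.

P_x = 0, P_y = 137.6 kN, Q_y = 91.07 kN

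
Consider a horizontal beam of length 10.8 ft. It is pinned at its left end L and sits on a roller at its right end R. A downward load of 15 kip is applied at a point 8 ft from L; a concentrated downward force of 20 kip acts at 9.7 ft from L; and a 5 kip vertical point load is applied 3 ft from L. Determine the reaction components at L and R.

Taking moments about L: R_y·10.8 − 15·8 − 20·9.7 − 5·3 = 0 → R_y = 329/10.8 = 30.463 ≈ 30.46 kip.
ΣF_y = 0: L_y + 30.463 − 15 − 20 − 5 = 0 → L_y = 9.537 kip.
ΣF_x = 0: no horizontal applied forces, so L_x = 0.

L_x = 0, L_y = 9.537 kip, R_y = 30.46 kip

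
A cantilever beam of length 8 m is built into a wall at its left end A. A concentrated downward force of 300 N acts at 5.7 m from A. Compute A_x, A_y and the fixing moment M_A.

A_x = 0, A_y = 300.0 N, M_A = 1710 N·m

ΣF_x = 0: A_x = 0.
ΣF_y = 0: A_y − 300 = 0 → A_y = 300.0 N.
ΣM about A: M_A − 300·5.7 = 0 → M_A = 1710 N·m.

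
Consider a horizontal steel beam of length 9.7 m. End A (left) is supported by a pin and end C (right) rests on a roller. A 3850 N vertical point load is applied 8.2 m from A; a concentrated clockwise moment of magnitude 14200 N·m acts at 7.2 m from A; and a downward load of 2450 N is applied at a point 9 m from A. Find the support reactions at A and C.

A_x = 0, A_y = -691.8 N, C_y = 6992 N

Moments about A: C_y·9.7 − 3850·8.2 − 14200 − 2450·9 = 0 → C_y = 67820/9.7 = 6991.75 ≈ 6992 N.
ΣF_y = 0: A_y + 6991.75 − 3850 − 2450 = 0 → A_y = -691.8 N.
ΣF_x = 0: no horizontal applied forces, so A_x = 0.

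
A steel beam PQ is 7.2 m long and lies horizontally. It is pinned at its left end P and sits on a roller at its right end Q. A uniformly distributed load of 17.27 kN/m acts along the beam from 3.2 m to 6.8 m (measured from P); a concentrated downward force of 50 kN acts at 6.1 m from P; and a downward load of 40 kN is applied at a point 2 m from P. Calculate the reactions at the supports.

P_x = 0, P_y = 55.52 kN, Q_y = 96.65 kN

Resultant of the distributed load: 17.27 × 3.6 = 62.172 kN at 5 m from P.
Taking moments about P: Q_y·7.2 − (17.27·3.6)·5 − 50·6.1 − 40·2 = 0 → Q_y = 695.86/7.2 = 96.6472 ≈ 96.65 kN.
ΣF_y = 0: P_y + 96.6472 − 17.27·3.6 − 50 − 40 = 0 → P_y = 55.52 kN.
ΣF_x = 0: no horizontal applied forces, so P_x = 0.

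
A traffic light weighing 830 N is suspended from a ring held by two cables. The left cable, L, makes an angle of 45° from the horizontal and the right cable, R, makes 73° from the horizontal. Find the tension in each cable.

ΣF_x = 0: −T_L·cos45° + T_R·cos73° = 0 → T_R = 2.41852·T_L.
ΣF_y = 0: T_L·sin45° + T_R·sin73° = 830.
Substitute: T_L·(0.707107 + 2.41852·0.956305) = 830 → T_L = 274.839 ≈ 274.8 N.
Then T_R = 2.41852 × 274.839 = 664.7 N.

T_L = 274.8 N, T_R = 664.7 N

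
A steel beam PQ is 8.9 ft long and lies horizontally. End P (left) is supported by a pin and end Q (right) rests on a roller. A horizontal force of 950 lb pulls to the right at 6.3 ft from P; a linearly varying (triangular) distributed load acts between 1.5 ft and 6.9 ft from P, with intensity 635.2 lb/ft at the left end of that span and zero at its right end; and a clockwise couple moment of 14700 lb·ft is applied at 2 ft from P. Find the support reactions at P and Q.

Resultant of the triangular load: ½ × 635.2 × 5.4 = 1715.04 lb, acting at 3.3 ft from P (one-third of the span from the peak).
ΣM about P: Q_y·8.9 − (½·635.2·5.4)·3.3 − 14700 = 0 → Q_y = 20359.632/8.9 = 2287.6 ≈ 2288 lb.
ΣF_y = 0: P_y + 2287.6 − ½·635.2·5.4 = 0 → P_y = -572.6 lb.
ΣF_x = 0: P_x + 950 = 0 → P_x = -950.0 lb.

P_x = -950.0 lb, P_y = -572.6 lb, Q_y = 2288 lb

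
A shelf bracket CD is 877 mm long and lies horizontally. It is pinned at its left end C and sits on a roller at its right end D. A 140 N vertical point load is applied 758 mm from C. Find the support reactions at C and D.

C_x = 0, C_y = 19.00 N, D_y = 121.0 N

Taking moments about C: D_y·877 − 140·758 = 0 → D_y = 106120/877 = 121.003 ≈ 121.0 N.
ΣF_y = 0: C_y + 121.003 − 140 = 0 → C_y = 19.00 N.
ΣF_x = 0: no horizontal applied forces, so C_x = 0.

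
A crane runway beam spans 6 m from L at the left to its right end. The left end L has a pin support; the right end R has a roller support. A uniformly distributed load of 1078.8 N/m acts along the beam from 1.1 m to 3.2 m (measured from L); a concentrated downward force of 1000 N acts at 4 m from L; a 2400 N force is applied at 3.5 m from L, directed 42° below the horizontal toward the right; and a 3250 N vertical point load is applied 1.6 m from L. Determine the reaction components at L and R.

L_x = -1784 N, L_y = 4839 N, R_y = 3282 N

Resultant of the distributed load: 1078.8 × 2.1 = 2265.48 N at 2.15 m from L.
Moments about L: R_y·6 − (1078.8·2.1)·2.15 − 1000·4 − 2400·sin42°·3.5 − 3250·1.6 = 0 → R_y = 19691.5/6 = 3281.92 ≈ 3282 N.
ΣF_y = 0: L_y + 3281.92 − 1078.8·2.1 − 1000 − 2400·sin42° − 3250 = 0 → L_y = 4839 N.
ΣF_x = 0: L_x + 2400·cos42° = 0 → L_x = -1784 N.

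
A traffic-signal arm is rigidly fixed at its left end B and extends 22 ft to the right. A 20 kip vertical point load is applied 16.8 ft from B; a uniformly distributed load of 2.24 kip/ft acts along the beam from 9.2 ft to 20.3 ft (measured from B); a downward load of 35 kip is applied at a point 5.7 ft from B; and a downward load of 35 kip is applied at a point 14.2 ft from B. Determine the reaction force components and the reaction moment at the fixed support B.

Resultant of the distributed load: 2.24 × 11.1 = 24.864 kip at 14.75 ft from B.
ΣF_x = 0: B_x = 0.
ΣF_y = 0: B_y − 20 − 2.24·11.1 − 35 − 35 = 0 → B_y = 114.9 kip.
ΣM about B: M_B − 20·16.8 − (2.24·11.1)·14.75 − 35·5.7 − 35·14.2 = 0 → M_B = 1399 kip·ft.

B_x = 0, B_y = 114.9 kip, M_B = 1399 kip·ft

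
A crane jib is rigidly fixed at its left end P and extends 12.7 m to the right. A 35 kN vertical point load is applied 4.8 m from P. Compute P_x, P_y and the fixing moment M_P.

P_x = 0, P_y = 35.00 kN, M_P = 168.0 kN·m

ΣF_x = 0: P_x = 0.
ΣF_y = 0: P_y − 35 = 0 → P_y = 35.00 kN.
ΣM about P: M_P − 35·4.8 = 0 → M_P = 168.0 kN·m.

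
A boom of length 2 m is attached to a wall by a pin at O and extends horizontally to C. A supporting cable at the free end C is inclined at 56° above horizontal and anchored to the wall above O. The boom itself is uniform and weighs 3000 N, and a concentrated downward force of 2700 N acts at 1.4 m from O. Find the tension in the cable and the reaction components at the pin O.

ΣM about O: T·sin56°·2 − 3000·1 − 2700·1.4 = 0 → T = 6780/(2·0.829038) = 4089.08 ≈ 4089 N.
ΣF_x = 0: O_x − T·cos56° = 0 → O_x = 4089.08 × 0.559193 = 2287 N.
ΣF_y = 0: O_y + T·sin56° − 3000 − 2700 = 0 → O_y = 5700 − 4089.08 × 0.829038 = 2310 N.

T = 4089 N, O_x = 2287 N, O_y = 2310 N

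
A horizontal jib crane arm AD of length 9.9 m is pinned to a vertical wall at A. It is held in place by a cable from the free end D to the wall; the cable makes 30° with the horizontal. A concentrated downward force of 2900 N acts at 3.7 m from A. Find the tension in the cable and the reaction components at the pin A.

ΣM about A: T·sin30°·9.9 − 2900·3.7 = 0 → T = 10730/(9.9·0.5) = 2167.68 ≈ 2168 N.
ΣF_x = 0: A_x − T·cos30° = 0 → A_x = 2167.68 × 0.866025 = 1877 N.
ΣF_y = 0: A_y + T·sin30° − 2900 = 0 → A_y = 2900 − 2167.68 × 0.5 = 1816 N.

T = 2168 N, A_x = 1877 N, A_y = 1816 N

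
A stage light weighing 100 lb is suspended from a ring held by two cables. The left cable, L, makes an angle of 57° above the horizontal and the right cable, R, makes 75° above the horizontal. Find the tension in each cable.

T_L = 34.83 lb, T_R = 73.29 lb

ΣF_x = 0: −T_L·cos57° + T_R·cos75° = 0 → T_R = 2.10432·T_L.
ΣF_y = 0: T_L·sin57° + T_R·sin75° = 100.
Substitute: T_L·(0.838671 + 2.10432·0.965926) = 100 → T_L = 34.8276 ≈ 34.83 lb.
Then T_R = 2.10432 × 34.8276 = 73.29 lb.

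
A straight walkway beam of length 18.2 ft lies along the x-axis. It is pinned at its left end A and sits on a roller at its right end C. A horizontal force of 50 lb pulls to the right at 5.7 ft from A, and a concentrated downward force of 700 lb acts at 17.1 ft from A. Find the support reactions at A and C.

A_x = -50.00 lb, A_y = 42.31 lb, C_y = 657.7 lb

Moments about A: C_y·18.2 − 700·17.1 = 0 → C_y = 11970/18.2 = 657.692 ≈ 657.7 lb.
ΣF_y = 0: A_y + 657.692 − 700 = 0 → A_y = 42.31 lb.
ΣF_x = 0: A_x + 50 = 0 → A_x = -50.00 lb.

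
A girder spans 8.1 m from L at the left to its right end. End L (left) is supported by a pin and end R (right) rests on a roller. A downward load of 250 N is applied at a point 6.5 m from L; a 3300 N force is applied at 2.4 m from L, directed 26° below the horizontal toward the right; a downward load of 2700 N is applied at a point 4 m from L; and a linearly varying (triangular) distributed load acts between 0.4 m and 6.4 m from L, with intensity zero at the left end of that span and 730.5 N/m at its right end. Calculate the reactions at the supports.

Resultant of the triangular load: ½ × 730.5 × 6 = 2191.5 N, acting at 4.4 m from L (one-third of the span from the peak).
ΣM about L: R_y·8.1 − 250·6.5 − 3300·sin26°·2.4 − 2700·4 − (½·730.5·6)·4.4 = 0 → R_y = 25539.5/8.1 = 3153.02 ≈ 3153 N.
ΣF_y = 0: L_y + 3153.02 − 250 − 3300·sin26° − 2700 − ½·730.5·6 = 0 → L_y = 3435 N.
ΣF_x = 0: L_x + 3300·cos26° = 0 → L_x = -2966 N.

L_x = -2966 N, L_y = 3435 N, R_y = 3153 N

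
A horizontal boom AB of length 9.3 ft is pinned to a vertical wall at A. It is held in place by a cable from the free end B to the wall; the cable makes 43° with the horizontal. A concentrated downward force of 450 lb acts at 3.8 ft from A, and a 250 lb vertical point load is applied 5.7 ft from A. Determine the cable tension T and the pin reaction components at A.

T = 494.3 lb, A_x = 361.5 lb, A_y = 362.9 lb

ΣM about A: T·sin43°·9.3 − 450·3.8 − 250·5.7 = 0 → T = 3135/(9.3·0.681998) = 494.278 ≈ 494.3 lb.
ΣF_x = 0: A_x − T·cos43° = 0 → A_x = 494.278 × 0.731354 = 361.5 lb.
ΣF_y = 0: A_y + T·sin43° − 450 − 250 = 0 → A_y = 700 − 494.278 × 0.681998 = 362.9 lb.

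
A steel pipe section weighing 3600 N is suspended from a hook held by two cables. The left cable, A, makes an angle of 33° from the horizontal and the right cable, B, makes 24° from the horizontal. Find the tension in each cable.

T_A = 3921 N, T_B = 3600 N

ΣF_x = 0: −T_A·cos33° + T_B·cos24° = 0 → T_B = 0.918039·T_A.
ΣF_y = 0: T_A·sin33° + T_B·sin24° = 3600.
Substitute: T_A·(0.544639 + 0.918039·0.406737) = 3600 → T_A = 3921.4 ≈ 3921 N.
Then T_B = 0.918039 × 3921.4 = 3600 N.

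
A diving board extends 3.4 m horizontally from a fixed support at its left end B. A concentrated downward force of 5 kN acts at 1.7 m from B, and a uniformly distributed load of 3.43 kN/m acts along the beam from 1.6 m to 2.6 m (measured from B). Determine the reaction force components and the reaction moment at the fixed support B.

Resultant of the distributed load: 3.43 × 1 = 3.43 kN at 2.1 m from B.
ΣF_x = 0: B_x = 0.
ΣF_y = 0: B_y − 5 − 3.43·1 = 0 → B_y = 8.430 kN.
ΣM about B: M_B − 5·1.7 − (3.43·1)·2.1 = 0 → M_B = 15.70 kN·m.

B_x = 0, B_y = 8.430 kN, M_B = 15.70 kN·m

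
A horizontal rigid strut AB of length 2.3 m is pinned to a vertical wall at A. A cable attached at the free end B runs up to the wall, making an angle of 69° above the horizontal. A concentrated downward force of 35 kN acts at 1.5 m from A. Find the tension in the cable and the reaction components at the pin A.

T = 24.45 kN, A_x = 8.762 kN, A_y = 12.17 kN

ΣM about A: T·sin69°·2.3 − 35·1.5 = 0 → T = 52.5/(2.3·0.93358) = 24.4501 ≈ 24.45 kN.
ΣF_x = 0: A_x − T·cos69° = 0 → A_x = 24.4501 × 0.358368 = 8.762 kN.
ΣF_y = 0: A_y + T·sin69° − 35 = 0 → A_y = 35 − 24.4501 × 0.93358 = 12.17 kN.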